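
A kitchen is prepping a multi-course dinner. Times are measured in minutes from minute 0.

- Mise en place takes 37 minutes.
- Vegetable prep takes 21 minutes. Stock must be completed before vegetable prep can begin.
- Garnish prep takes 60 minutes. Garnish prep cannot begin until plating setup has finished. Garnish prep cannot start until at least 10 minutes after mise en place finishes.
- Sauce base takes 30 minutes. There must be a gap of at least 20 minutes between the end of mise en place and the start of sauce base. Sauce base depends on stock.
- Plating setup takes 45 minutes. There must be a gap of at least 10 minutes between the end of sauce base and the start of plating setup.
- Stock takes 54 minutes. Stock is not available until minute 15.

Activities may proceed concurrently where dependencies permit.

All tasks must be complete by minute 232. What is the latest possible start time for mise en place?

Nothing follows garnish prep; the deadline of minute 232 is its only limit. It must start by 232 − 60 = minute 172.
Plating setup must finish before garnish prep (must start by minute 172). With a 45-minute duration, plating setup must start by 172 − 45 = minute 127.
Since plating setup (must start by minute 127, minus 10-minute gap → minute 117) depends on it, sauce base must finish by minute 117. Backing off its 30-minute duration gives a latest start of minute 87.
Mise en place has several dependents: sauce base (must start by minute 87, minus 20-minute gap → minute 67); garnish prep (must start by minute 172, minus 10-minute gap → minute 162). The earliest of those limits is minute 67, so mise en place must start by 67 − 37 = minute 30.

30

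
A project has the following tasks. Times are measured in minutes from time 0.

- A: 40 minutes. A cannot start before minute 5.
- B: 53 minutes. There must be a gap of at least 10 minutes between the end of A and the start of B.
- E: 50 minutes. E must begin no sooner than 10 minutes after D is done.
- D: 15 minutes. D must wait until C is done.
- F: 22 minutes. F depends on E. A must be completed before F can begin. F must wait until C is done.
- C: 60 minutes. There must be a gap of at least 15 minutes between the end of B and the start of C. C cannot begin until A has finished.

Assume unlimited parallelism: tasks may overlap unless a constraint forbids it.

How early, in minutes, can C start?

A waits on its own release at minute 5, so it starts at minute 5 and finishes at 5 + 40 = minute 45.
After A (finishes minute 45, plus 10-minute gap → minute 55), B can start at minute 55 and finishes at minute 108.
C waits on B (finishes minute 108, plus 15-minute gap → minute 123); A (finishes minute 45). The latest of these is minute 123, which is the earliest C can start.

123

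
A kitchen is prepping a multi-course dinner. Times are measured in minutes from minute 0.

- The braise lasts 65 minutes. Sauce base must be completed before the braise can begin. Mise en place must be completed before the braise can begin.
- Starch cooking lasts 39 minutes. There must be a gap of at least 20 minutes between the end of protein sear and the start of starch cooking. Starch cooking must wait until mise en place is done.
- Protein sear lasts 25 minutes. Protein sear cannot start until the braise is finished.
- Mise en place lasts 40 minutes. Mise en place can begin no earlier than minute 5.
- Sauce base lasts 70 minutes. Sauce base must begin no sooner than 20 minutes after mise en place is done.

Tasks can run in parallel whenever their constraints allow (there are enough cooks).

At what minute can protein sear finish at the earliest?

Mise en place waits on its own release at minute 5, so it starts at minute 5 and finishes at 5 + 40 = minute 45.
Sauce base cannot begin until mise en place (finishes minute 45, plus 20-minute gap → minute 65). It runs from minute 65 to 65 + 70 = minute 135.
For the braise: sauce base (finishes minute 135); mise en place (finishes minute 45). Taking the maximum gives a start of minute 135, and it finishes at 135 + 65 = minute 200.
After the braise (finishes minute 200), protein sear can start at minute 200 and finishes at minute 225.

225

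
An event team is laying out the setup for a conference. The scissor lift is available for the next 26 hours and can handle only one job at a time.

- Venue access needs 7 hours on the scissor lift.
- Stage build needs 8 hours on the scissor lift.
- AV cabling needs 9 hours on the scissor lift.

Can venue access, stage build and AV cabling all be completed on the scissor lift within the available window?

Running back to back, the jobs need 7 + 8 + 9 = 24 hours on the scissor lift.
Since 24 ≤ 26, they fit within the window.

Yes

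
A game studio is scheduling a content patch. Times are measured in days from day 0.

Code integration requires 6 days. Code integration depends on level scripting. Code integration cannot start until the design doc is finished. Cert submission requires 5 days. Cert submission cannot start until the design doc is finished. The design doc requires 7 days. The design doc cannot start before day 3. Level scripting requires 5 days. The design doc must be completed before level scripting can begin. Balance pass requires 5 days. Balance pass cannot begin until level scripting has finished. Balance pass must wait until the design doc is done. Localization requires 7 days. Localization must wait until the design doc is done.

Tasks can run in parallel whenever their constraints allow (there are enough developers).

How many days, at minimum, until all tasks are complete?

21

The design doc cannot begin until its own release at day 3. It runs from day 3 to 3 + 7 = day 10.
Cert submission waits on the design doc (finishes day 10), so it starts at day 10 and finishes at 10 + 5 = day 15.
After the design doc (finishes day 10), localization can start at day 10 and finishes at day 17.
Level scripting cannot begin until the design doc (finishes day 10). It runs from day 10 to 10 + 5 = day 15.
Balance pass needs all of level scripting (finishes day 15); the design doc (finishes day 10). That puts its earliest start at day 15; it finishes at 15 + 5 = day 20.
Code integration needs all of level scripting (finishes day 15); the design doc (finishes day 10). That puts its earliest start at day 15; it finishes at 15 + 6 = day 21.
All tasks are finished once the last one completes. Finish times: The design doc at 10, Level scripting at 15, Code integration at 21, Balance pass at 20, Localization at 17, Cert submission at 15. The latest is day 21.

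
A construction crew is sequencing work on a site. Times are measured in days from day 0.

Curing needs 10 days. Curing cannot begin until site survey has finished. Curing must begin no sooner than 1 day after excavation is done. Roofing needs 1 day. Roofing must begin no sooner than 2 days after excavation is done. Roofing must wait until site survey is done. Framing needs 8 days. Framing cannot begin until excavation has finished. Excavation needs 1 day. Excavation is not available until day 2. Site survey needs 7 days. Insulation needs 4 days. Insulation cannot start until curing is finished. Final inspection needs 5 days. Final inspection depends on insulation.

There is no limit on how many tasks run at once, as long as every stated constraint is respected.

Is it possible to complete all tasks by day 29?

After its own release at day 2, excavation can start at day 2 and finishes at day 3.
After excavation (finishes day 3), framing can start at day 3 and finishes at day 11.
Nothing blocks site survey, so it runs from day 0 to day 7.
Roofing cannot start until excavation (finishes day 3, plus 2-day gap → day 5); site survey (finishes day 7). The controlling bound is day 7, so roofing finishes at 7 + 1 = day 8.
Curing has to wait for site survey (finishes day 7); excavation (finishes day 3, plus 1-day gap → day 4). The latest of these is day 7, so curing runs day 7 to 7 + 10 = day 17.
After curing (finishes day 17), insulation can start at day 17 and finishes at day 21.
Final inspection waits on insulation (finishes day 21), so it starts at day 21 and finishes at 21 + 5 = day 26.
Every task is finished by day 26, which is no later than the deadline of 29, so the schedule is feasible.

Yes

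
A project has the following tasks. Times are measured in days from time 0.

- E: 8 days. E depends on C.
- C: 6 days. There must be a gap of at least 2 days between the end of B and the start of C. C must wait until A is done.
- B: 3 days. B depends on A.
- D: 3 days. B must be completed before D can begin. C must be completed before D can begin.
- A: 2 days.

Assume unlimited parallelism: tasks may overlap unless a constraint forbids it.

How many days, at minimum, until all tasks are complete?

A can start immediately at day 0; it finishes at day 2.
After A (finishes day 2), B can start at day 2 and finishes at day 5.
For C: B (finishes day 5, plus 2-day gap → day 7); A (finishes day 2). Taking the maximum gives a start of day 7, and it finishes at 7 + 6 = day 13.
E cannot begin until C (finishes day 13). It runs from day 13 to 13 + 8 = day 21.
D cannot start until B (finishes day 5); C (finishes day 13). The controlling bound is day 13, so D finishes at 13 + 3 = day 16.
All tasks are finished once the last one completes. Finish times: A at 2, B at 5, C at 13, D at 16, E at 21. The latest is day 21.

21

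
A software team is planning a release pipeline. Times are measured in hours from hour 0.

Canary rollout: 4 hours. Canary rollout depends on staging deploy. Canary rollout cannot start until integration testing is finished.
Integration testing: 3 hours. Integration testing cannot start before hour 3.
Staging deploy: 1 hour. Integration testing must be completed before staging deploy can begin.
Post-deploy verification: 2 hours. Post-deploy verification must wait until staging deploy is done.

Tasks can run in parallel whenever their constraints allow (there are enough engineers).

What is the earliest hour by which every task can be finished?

11

After its own release at hour 3, integration testing can start at hour 3 and finishes at hour 6.
After integration testing (finishes hour 6), staging deploy can start at hour 6 and finishes at hour 7.
Post-deploy verification waits on staging deploy (finishes hour 7), so it starts at hour 7 and finishes at 7 + 2 = hour 9.
Canary rollout cannot start until staging deploy (finishes hour 7); integration testing (finishes hour 6). The controlling bound is hour 7, so canary rollout finishes at 7 + 4 = hour 11.
All tasks are finished once the last one completes. Finish times: Integration testing at 6, Staging deploy at 7, Canary rollout at 11, Post-deploy verification at 9. The latest is hour 11.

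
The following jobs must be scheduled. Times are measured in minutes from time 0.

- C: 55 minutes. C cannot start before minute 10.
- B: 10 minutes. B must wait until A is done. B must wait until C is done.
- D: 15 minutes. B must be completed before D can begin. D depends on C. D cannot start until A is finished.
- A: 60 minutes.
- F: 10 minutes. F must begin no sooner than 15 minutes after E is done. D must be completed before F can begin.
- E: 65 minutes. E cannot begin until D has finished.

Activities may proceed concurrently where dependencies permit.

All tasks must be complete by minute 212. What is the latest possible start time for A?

F must finish by minute 212; it takes 10 minutes, so it must start by 212 − 10 = minute 202.
E must finish before F (must start by minute 202, minus 15-minute gap → minute 187). With a 65-minute duration, E must start by 187 − 65 = minute 122.
D feeds E (must start by minute 122); F (must start by minute 202). Taking the minimum, D must finish by minute 122 and start by 122 − 15 = minute 107.
B has to be done before D (must start by minute 107). That means finishing by minute 107, i.e. starting by 107 − 10 = minute 97.
A feeds B (must start by minute 97); D (must start by minute 107). Taking the minimum, A must finish by minute 97 and start by 97 − 60 = minute 37.

37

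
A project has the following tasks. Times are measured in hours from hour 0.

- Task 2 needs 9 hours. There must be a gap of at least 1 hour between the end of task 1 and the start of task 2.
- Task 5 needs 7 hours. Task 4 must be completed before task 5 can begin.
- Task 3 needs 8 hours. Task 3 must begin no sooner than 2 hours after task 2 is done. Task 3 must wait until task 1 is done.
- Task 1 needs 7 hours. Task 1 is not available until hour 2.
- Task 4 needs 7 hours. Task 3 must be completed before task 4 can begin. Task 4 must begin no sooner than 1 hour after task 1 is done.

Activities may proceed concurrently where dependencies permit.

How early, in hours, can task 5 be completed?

43

After its own release at hour 2, task 1 can start at hour 2 and finishes at hour 9.
After task 1 (finishes hour 9, plus 1-hour gap → hour 10), task 2 can start at hour 10 and finishes at hour 19.
For task 3: task 2 (finishes hour 19, plus 2-hour gap → hour 21); task 1 (finishes hour 9). Taking the maximum gives a start of hour 21, and it finishes at 21 + 8 = hour 29.
Task 4 cannot start until task 3 (finishes hour 29); task 1 (finishes hour 9, plus 1-hour gap → hour 10). The controlling bound is hour 29, so task 4 finishes at 29 + 7 = hour 36.
After task 4 (finishes hour 36), task 5 can start at hour 36 and finishes at hour 43.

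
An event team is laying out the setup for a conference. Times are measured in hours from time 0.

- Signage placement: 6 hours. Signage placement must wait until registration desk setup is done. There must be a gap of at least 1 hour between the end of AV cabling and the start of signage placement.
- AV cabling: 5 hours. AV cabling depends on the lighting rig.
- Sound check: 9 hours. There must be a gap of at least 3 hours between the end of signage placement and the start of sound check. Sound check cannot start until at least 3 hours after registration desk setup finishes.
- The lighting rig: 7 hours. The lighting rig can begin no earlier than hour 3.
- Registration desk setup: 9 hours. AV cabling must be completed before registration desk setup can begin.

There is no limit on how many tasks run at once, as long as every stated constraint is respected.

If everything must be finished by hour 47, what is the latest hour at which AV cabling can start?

Sound check must finish by hour 47; it takes 9 hours, so it must start by 47 − 9 = hour 38.
Since sound check (must start by hour 38, minus 3-hour gap → hour 35) depends on it, signage placement must finish by hour 35. Backing off its 6-hour duration gives a latest start of hour 29.
Registration desk setup feeds signage placement (must start by hour 29); sound check (must start by hour 38, minus 3-hour gap → hour 35). Taking the minimum, registration desk setup must finish by hour 29 and start by 29 − 9 = hour 20.
AV cabling feeds registration desk setup (must start by hour 20); signage placement (must start by hour 29, minus 1-hour gap → hour 28). Taking the minimum, AV cabling must finish by hour 20 and start by 20 − 5 = hour 15.

15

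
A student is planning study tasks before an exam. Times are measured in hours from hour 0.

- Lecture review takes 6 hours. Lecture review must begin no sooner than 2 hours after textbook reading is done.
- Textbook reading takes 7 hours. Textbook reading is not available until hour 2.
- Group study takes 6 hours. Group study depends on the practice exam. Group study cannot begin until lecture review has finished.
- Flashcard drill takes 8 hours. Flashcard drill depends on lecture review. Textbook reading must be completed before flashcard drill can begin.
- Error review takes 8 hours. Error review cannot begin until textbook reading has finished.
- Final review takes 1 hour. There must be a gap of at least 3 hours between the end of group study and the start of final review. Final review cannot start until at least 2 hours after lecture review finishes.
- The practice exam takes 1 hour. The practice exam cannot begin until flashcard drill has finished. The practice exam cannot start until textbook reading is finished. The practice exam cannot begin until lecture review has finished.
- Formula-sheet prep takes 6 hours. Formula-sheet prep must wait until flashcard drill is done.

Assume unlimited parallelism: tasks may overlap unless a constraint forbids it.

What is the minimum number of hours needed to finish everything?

Textbook reading waits on its own release at hour 2, so it starts at hour 2 and finishes at 2 + 7 = hour 9.
Error review cannot begin until textbook reading (finishes hour 9). It runs from hour 9 to 9 + 8 = hour 17.
After textbook reading (finishes hour 9, plus 2-hour gap → hour 11), lecture review can start at hour 11 and finishes at hour 17.
Flashcard drill needs all of lecture review (finishes hour 17); textbook reading (finishes hour 9). That puts its earliest start at hour 17; it finishes at 17 + 8 = hour 25.
After flashcard drill (finishes hour 25), formula-sheet prep can start at hour 25 and finishes at hour 31.
For the practice exam: flashcard drill (finishes hour 25); textbook reading (finishes hour 9); lecture review (finishes hour 17). Taking the maximum gives a start of hour 25, and it finishes at 25 + 1 = hour 26.
Group study cannot start until the practice exam (finishes hour 26); lecture review (finishes hour 17). The controlling bound is hour 26, so group study finishes at 26 + 6 = hour 32.
For final review: group study (finishes hour 32, plus 3-hour gap → hour 35); lecture review (finishes hour 17, plus 2-hour gap → hour 19). Taking the maximum gives a start of hour 35, and it finishes at 35 + 1 = hour 36.
All tasks are finished once the last one completes. Finish times: Textbook reading at 9, Lecture review at 17, Flashcard drill at 25, The practice exam at 26, Error review at 17, Group study at 32, Formula-sheet prep at 31, Final review at 36. The latest is hour 36.

36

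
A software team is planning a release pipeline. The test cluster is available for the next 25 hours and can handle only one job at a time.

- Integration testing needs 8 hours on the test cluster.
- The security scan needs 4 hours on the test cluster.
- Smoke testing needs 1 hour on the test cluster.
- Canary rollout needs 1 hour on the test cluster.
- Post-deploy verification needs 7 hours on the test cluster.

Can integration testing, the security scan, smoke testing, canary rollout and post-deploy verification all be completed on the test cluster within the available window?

Yes

Running back to back, the jobs need 8 + 4 + 1 + 1 + 7 = 21 hours on the test cluster.
Since 21 ≤ 25, they fit within the window.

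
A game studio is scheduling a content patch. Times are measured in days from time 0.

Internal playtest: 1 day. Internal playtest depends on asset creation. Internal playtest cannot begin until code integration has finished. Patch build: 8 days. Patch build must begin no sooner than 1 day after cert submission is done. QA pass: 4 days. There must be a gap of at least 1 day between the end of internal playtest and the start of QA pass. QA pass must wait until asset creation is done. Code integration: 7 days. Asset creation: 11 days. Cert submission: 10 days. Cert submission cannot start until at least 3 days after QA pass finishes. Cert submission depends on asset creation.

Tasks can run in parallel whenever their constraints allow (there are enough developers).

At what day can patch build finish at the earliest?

Code integration has no prerequisites, so it starts at day 0 and finishes at day 7.
Asset creation can start immediately at day 0; it finishes at day 11.
Internal playtest has to wait for asset creation (finishes day 11); code integration (finishes day 7). The latest of these is day 11, so internal playtest runs day 11 to 11 + 1 = day 12.
QA pass has to wait for internal playtest (finishes day 12, plus 1-day gap → day 13); asset creation (finishes day 11). The latest of these is day 13, so QA pass runs day 13 to 13 + 4 = day 17.
For cert submission: QA pass (finishes day 17, plus 3-day gap → day 20); asset creation (finishes day 11). Taking the maximum gives a start of day 20, and it finishes at 20 + 10 = day 30.
Patch build cannot begin until cert submission (finishes day 30, plus 1-day gap → day 31). It runs from day 31 to 31 + 8 = day 39.

39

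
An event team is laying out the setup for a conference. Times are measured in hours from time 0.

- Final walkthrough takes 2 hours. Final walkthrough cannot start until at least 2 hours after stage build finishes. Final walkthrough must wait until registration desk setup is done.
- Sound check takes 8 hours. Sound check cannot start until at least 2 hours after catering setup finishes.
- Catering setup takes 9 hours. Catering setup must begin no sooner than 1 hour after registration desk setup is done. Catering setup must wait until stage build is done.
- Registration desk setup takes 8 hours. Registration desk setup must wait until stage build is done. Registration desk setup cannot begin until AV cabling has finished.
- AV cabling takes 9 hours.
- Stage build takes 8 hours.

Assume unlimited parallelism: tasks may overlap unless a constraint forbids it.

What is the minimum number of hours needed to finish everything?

Nothing blocks AV cabling, so it runs from hour 0 to hour 9.
Stage build can start immediately at hour 0; it finishes at hour 8.
Registration desk setup cannot start until stage build (finishes hour 8); AV cabling (finishes hour 9). The controlling bound is hour 9, so registration desk setup finishes at 9 + 8 = hour 17.
Final walkthrough has to wait for stage build (finishes hour 8, plus 2-hour gap → hour 10); registration desk setup (finishes hour 17). The latest of these is hour 17, so final walkthrough runs hour 17 to 17 + 2 = hour 19.
For catering setup: registration desk setup (finishes hour 17, plus 1-hour gap → hour 18); stage build (finishes hour 8). Taking the maximum gives a start of hour 18, and it finishes at 18 + 9 = hour 27.
Sound check waits on catering setup (finishes hour 27, plus 2-hour gap → hour 29), so it starts at hour 29 and finishes at 29 + 8 = hour 37.
All tasks are finished once the last one completes. Finish times: Stage build at 8, AV cabling at 9, Registration desk setup at 17, Catering setup at 27, Sound check at 37, Final walkthrough at 19. The latest is hour 37.

37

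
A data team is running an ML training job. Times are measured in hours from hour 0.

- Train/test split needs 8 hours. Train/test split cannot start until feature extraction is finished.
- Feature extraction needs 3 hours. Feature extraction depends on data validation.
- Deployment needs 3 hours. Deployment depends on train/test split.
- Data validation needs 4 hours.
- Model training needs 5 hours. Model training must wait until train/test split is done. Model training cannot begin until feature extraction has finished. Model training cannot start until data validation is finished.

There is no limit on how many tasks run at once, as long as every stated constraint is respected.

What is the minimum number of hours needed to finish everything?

20

Nothing blocks data validation, so it runs from hour 0 to hour 4.
After data validation (finishes hour 4), feature extraction can start at hour 4 and finishes at hour 7.
Train/test split cannot begin until feature extraction (finishes hour 7). It runs from hour 7 to 7 + 8 = hour 15.
After train/test split (finishes hour 15), deployment can start at hour 15 and finishes at hour 18.
Model training has to wait for train/test split (finishes hour 15); feature extraction (finishes hour 7); data validation (finishes hour 4). The latest of these is hour 15, so model training runs hour 15 to 15 + 5 = hour 20.
All tasks are finished once the last one completes. Finish times: Data validation at 4, Feature extraction at 7, Train/test split at 15, Model training at 20, Deployment at 18. The latest is hour 20.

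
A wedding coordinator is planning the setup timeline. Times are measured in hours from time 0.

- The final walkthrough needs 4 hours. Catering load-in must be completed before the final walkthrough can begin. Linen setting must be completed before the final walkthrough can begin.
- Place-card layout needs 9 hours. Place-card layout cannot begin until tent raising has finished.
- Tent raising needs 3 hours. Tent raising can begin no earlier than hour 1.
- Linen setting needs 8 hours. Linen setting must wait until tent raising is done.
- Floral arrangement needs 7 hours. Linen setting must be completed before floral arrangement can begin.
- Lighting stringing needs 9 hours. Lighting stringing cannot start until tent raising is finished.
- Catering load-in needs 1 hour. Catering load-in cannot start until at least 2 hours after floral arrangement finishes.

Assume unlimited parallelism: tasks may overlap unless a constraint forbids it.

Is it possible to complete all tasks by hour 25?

Tent raising cannot begin until its own release at hour 1. It runs from hour 1 to 1 + 3 = hour 4.
Place-card layout cannot begin until tent raising (finishes hour 4). It runs from hour 4 to 4 + 9 = hour 13.
Lighting stringing waits on tent raising (finishes hour 4), so it starts at hour 4 and finishes at 4 + 9 = hour 13.
Linen setting cannot begin until tent raising (finishes hour 4). It runs from hour 4 to 4 + 8 = hour 12.
Floral arrangement waits on linen setting (finishes hour 12), so it starts at hour 12 and finishes at 12 + 7 = hour 19.
Catering load-in cannot begin until floral arrangement (finishes hour 19, plus 2-hour gap → hour 21). It runs from hour 21 to 21 + 1 = hour 22.
For the final walkthrough: catering load-in (finishes hour 22); linen setting (finishes hour 12). Taking the maximum gives a start of hour 22, and it finishes at 22 + 4 = hour 26.
The earliest everything can be done is hour 26, which is after the deadline of 25, so it is not possible.

No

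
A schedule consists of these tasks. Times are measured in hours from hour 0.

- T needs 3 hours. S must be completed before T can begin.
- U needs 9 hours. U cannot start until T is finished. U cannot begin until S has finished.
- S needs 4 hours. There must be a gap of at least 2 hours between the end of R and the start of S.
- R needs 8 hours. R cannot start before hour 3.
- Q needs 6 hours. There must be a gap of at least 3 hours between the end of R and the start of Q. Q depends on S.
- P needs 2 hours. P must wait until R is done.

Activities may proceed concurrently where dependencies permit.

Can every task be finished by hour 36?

Yes

R waits on its own release at hour 3, so it starts at hour 3 and finishes at 3 + 8 = hour 11.
After R (finishes hour 11, plus 2-hour gap → hour 13), S can start at hour 13 and finishes at hour 17.
After S (finishes hour 17), T can start at hour 17 and finishes at hour 20.
U cannot start until T (finishes hour 20); S (finishes hour 17). The controlling bound is hour 20, so U finishes at 20 + 9 = hour 29.
For Q: R (finishes hour 11, plus 3-hour gap → hour 14); S (finishes hour 17). Taking the maximum gives a start of hour 17, and it finishes at 17 + 6 = hour 23.
P waits on R (finishes hour 11), so it starts at hour 11 and finishes at 11 + 2 = hour 13.
Every task is finished by hour 29, which is no later than the deadline of 36, so the schedule is feasible.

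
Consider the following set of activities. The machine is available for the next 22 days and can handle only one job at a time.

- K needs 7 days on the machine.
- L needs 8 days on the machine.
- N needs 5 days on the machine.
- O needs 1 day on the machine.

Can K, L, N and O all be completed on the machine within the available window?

Yes

Running back to back, the jobs need 7 + 8 + 5 + 1 = 21 days on the machine.
Since 21 ≤ 22, they fit within the window.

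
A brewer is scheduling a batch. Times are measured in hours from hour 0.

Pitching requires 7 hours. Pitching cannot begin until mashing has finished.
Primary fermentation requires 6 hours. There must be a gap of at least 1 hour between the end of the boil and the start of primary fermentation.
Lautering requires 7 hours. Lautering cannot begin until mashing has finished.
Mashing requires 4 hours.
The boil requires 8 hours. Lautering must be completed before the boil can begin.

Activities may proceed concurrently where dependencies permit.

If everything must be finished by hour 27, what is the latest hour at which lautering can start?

Nothing follows primary fermentation; the deadline of hour 27 is its only limit. It must start by 27 − 6 = hour 21.
The boil has to be done before primary fermentation (must start by hour 21, minus 1-hour gap → hour 20). That means finishing by hour 20, i.e. starting by 20 − 8 = hour 12.
Lautering feeds into the boil (must start by hour 12); so lautering must finish by hour 12 and therefore start by hour 5.

5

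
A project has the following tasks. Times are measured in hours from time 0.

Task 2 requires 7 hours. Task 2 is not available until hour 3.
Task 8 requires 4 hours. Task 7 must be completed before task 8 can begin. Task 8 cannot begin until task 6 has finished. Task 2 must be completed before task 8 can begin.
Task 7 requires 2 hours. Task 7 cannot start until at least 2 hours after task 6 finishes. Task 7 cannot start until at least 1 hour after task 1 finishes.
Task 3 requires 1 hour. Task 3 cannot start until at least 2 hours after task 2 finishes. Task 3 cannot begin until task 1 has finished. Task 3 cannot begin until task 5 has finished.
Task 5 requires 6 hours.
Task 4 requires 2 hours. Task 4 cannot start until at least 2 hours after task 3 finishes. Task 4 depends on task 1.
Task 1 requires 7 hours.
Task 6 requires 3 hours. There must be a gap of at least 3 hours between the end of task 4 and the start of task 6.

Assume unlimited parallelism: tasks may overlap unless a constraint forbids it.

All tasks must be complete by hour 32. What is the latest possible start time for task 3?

Task 8 has no dependents, so it just needs to finish by hour 32. Starting by 32 − 4 = hour 28 achieves that.
Task 7 has to be done before task 8 (must start by hour 28). That means finishing by hour 28, i.e. starting by 28 − 2 = hour 26.
Task 6 has several dependents: task 7 (must start by hour 26, minus 2-hour gap → hour 24); task 8 (must start by hour 28). The earliest of those limits is hour 24, so task 6 must start by 24 − 3 = hour 21.
Task 4 feeds into task 6 (must start by hour 21, minus 3-hour gap → hour 18); so task 4 must finish by hour 18 and therefore start by hour 16.
Since task 4 (must start by hour 16, minus 2-hour gap → hour 14) depends on it, task 3 must finish by hour 14. Backing off its 1-hour duration gives a latest start of hour 13.

13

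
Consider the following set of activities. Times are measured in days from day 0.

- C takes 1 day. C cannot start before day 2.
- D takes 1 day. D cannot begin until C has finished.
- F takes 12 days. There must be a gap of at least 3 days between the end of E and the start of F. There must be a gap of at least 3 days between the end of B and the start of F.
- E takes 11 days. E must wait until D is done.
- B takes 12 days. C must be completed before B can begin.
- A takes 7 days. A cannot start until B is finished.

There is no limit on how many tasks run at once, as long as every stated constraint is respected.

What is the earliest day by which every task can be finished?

30

After its own release at day 2, C can start at day 2 and finishes at day 3.
D waits on C (finishes day 3), so it starts at day 3 and finishes at 3 + 1 = day 4.
E waits on D (finishes day 4), so it starts at day 4 and finishes at 4 + 11 = day 15.
B waits on C (finishes day 3), so it starts at day 3 and finishes at 3 + 12 = day 15.
F has to wait for E (finishes day 15, plus 3-day gap → day 18); B (finishes day 15, plus 3-day gap → day 18). The latest of these is day 18, so F runs day 18 to 18 + 12 = day 30.
A waits on B (finishes day 15), so it starts at day 15 and finishes at 15 + 7 = day 22.
All tasks are finished once the last one completes. Finish times: A at 22, B at 15, C at 3, D at 4, E at 15, F at 30. The latest is day 30.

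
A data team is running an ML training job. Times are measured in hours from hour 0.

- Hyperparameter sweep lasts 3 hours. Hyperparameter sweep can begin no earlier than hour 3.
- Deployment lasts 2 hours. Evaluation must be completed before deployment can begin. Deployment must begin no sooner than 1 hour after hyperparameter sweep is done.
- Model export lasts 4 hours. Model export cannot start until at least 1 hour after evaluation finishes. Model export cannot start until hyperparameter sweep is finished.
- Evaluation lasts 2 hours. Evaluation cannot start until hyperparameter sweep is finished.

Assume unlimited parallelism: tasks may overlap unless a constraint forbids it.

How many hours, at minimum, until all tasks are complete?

Hyperparameter sweep waits on its own release at hour 3, so it starts at hour 3 and finishes at 3 + 3 = hour 6.
After hyperparameter sweep (finishes hour 6), evaluation can start at hour 6 and finishes at hour 8.
Deployment has to wait for evaluation (finishes hour 8); hyperparameter sweep (finishes hour 6, plus 1-hour gap → hour 7). The latest of these is hour 8, so deployment runs hour 8 to 8 + 2 = hour 10.
For model export: evaluation (finishes hour 8, plus 1-hour gap → hour 9); hyperparameter sweep (finishes hour 6). Taking the maximum gives a start of hour 9, and it finishes at 9 + 4 = hour 13.
All tasks are finished once the last one completes. Finish times: Hyperparameter sweep at 6, Evaluation at 8, Model export at 13, Deployment at 10. The latest is hour 13.

13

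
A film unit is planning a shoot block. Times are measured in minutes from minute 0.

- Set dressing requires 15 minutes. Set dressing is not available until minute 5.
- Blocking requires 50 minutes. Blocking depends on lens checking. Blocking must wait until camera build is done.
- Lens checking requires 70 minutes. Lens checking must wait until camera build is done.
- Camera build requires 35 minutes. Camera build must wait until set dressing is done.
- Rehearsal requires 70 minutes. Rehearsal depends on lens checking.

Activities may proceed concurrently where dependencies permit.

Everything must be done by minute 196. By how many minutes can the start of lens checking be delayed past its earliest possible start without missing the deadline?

Set dressing waits on its own release at minute 5, so it starts at minute 5 and finishes at 5 + 15 = minute 20.
Camera build cannot begin until set dressing (finishes minute 20). It runs from minute 20 to 20 + 35 = minute 55.
Lens checking cannot begin until camera build (finishes minute 55). It runs from minute 55 to 55 + 70 = minute 125.

Working backward from the deadline:
Blocking must finish by minute 196; it takes 50 minutes, so it must start by 196 − 50 = minute 146.
Nothing follows rehearsal; the deadline of minute 196 is its only limit. It must start by 196 − 70 = minute 126.
Lens checking must finish in time for blocking (must start by minute 146); rehearsal (must start by minute 126). The tightest is minute 126, so lens checking must start by 126 − 70 = minute 56.
So lens checking can start as early as minute 55 and as late as minute 56, giving 56 − 55 = 1 minute of slack.

1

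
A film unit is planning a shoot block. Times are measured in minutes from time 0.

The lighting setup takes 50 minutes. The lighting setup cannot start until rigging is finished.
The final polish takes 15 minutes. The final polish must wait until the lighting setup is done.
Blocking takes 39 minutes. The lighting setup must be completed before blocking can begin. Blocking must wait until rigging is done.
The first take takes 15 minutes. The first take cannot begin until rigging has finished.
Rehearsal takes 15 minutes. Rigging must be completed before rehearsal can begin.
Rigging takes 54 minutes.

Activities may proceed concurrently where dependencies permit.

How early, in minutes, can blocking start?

104

Nothing blocks rigging, so it runs from minute 0 to minute 54.
The lighting setup cannot begin until rigging (finishes minute 54). It runs from minute 54 to 54 + 50 = minute 104.
Blocking waits on the lighting setup (finishes minute 104); rigging (finishes minute 54). The latest of these is minute 104, which is the earliest blocking can start.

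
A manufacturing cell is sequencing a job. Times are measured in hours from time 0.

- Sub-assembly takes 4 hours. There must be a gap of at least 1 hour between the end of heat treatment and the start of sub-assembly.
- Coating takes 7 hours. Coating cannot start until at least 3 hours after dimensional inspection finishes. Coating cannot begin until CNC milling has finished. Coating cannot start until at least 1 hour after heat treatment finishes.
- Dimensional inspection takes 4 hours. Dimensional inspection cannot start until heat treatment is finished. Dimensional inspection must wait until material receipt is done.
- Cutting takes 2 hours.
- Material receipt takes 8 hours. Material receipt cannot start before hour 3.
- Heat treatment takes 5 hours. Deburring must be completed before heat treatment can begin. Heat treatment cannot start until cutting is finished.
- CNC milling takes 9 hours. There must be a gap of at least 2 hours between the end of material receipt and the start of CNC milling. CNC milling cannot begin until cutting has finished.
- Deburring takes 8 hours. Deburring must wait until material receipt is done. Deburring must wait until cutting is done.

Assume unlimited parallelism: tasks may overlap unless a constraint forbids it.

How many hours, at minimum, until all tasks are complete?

38

Cutting can start immediately at hour 0; it finishes at hour 2.
Material receipt waits on its own release at hour 3, so it starts at hour 3 and finishes at 3 + 8 = hour 11.
For CNC milling: material receipt (finishes hour 11, plus 2-hour gap → hour 13); cutting (finishes hour 2). Taking the maximum gives a start of hour 13, and it finishes at 13 + 9 = hour 22.
For deburring: material receipt (finishes hour 11); cutting (finishes hour 2). Taking the maximum gives a start of hour 11, and it finishes at 11 + 8 = hour 19.
Heat treatment cannot start until deburring (finishes hour 19); cutting (finishes hour 2). The controlling bound is hour 19, so heat treatment finishes at 19 + 5 = hour 24.
Sub-assembly waits on heat treatment (finishes hour 24, plus 1-hour gap → hour 25), so it starts at hour 25 and finishes at 25 + 4 = hour 29.
Dimensional inspection has to wait for heat treatment (finishes hour 24); material receipt (finishes hour 11). The latest of these is hour 24, so dimensional inspection runs hour 24 to 24 + 4 = hour 28.
Coating has to wait for dimensional inspection (finishes hour 28, plus 3-hour gap → hour 31); CNC milling (finishes hour 22); heat treatment (finishes hour 24, plus 1-hour gap → hour 25). The latest of these is hour 31, so coating runs hour 31 to 31 + 7 = hour 38.
All tasks are finished once the last one completes. Finish times: Material receipt at 11, Cutting at 2, Deburring at 19, CNC milling at 22, Heat treatment at 24, Dimensional inspection at 28, Coating at 38, Sub-assembly at 29. The latest is hour 38.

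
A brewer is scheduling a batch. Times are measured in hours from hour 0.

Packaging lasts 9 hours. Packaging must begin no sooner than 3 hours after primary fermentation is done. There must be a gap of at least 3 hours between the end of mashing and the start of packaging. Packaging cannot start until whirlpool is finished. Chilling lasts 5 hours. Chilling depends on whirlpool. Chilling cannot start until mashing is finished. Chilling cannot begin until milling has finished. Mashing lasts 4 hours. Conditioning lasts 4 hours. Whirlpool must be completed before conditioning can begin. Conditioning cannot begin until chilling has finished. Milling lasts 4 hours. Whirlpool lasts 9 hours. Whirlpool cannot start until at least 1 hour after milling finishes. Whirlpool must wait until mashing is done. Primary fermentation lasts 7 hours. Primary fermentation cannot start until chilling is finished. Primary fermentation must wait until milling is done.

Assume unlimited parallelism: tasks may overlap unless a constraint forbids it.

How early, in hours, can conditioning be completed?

23

Mashing can start immediately at hour 0; it finishes at hour 4.
Milling has no prerequisites, so it starts at hour 0 and finishes at hour 4.
Whirlpool cannot start until milling (finishes hour 4, plus 1-hour gap → hour 5); mashing (finishes hour 4). The controlling bound is hour 5, so whirlpool finishes at 5 + 9 = hour 14.
Chilling needs all of whirlpool (finishes hour 14); mashing (finishes hour 4); milling (finishes hour 4). That puts its earliest start at hour 14; it finishes at 14 + 5 = hour 19.
For conditioning: whirlpool (finishes hour 14); chilling (finishes hour 19). Taking the maximum gives a start of hour 19, and it finishes at 19 + 4 = hour 23.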